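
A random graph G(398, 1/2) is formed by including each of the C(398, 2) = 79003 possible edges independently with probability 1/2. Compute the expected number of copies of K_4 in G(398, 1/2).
E[# K_4] = C(398, 4) · (1/2)^C(4, 2) = 1029804105 / 2^6 = 16090689.140625

For each 4-subset S of vertices (there are C(398, 4) = 1029804105 such S), let X_S = 1 if S induces a K_4 (all C(4, 2) = 6 edges present). Then P(X_S = 1) = (1/2)^6 = 1/64. By linearity of expectation, E[# K_4] = C(398, 4) · (1/2)^6 = 1029804105 / 64 = 16090689.140625.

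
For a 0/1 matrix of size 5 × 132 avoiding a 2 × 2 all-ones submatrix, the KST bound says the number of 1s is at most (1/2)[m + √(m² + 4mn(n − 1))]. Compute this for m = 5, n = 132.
z(5, 132; 2, 2) ≤ (1/2)[5 + √(5² + 4·5·132·131)] = (1/2)[5 + √345865] = 296.5514

Kővári–Sós–Turán: let r_1, ..., r_5 be the row sums and z = Σ r_i the total number of 1s. Each pair of columns can share at most one row with both entries 1 (else a 2×2 all-ones block appears), so Σ_i C(r_i, 2) ≤ C(132, 2) = 8646. By convexity Σ_i C(r_i, 2) ≥ 5·C(z/5, 2) = z(z − 5)/(2·5), giving z² − 5z − 5·132·131 ≤ 0 and hence z ≤ (1/2)[5 + √(25 + 4·86460)] = (1/2)[5 + √345865] ≈ (1/2)(5 + 588.1029) = 296.5514.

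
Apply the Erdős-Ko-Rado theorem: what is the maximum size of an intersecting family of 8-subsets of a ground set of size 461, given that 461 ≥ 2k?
max |F| = C(460, 7) = 825949987663320

The Erdős-Ko-Rado theorem states: for n ≥ 2k, an intersecting family of k-subsets of an n-element set has size at most C(n − 1, k − 1), with equality for 'star' families {A ⊆ [n] : |A| = k, i ∈ A} (fix an element i). For n = 461, k = 8: C(460, 7) = 825949987663320.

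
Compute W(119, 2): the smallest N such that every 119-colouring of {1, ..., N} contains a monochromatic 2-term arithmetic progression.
W(119, 2) = 119 + 1 = 120

A 2-term AP is any pair of integers, so a monochromatic 2-AP exists iff some colour is used at least twice. With 119 colours, the colouring i ↦ i on {1, ..., 119} uses each colour once, avoiding any monochromatic pair, so W(119, 2) > 119. For {1, ..., 120}, pigeonhole forces two integers of the same colour, which form a monochromatic 2-AP. Hence W(119, 2) = 120.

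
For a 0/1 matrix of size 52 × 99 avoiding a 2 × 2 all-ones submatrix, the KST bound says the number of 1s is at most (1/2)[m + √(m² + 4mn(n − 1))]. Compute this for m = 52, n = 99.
z(52, 99; 2, 2) ≤ (1/2)[52 + √(52² + 4·52·99·98)] = (1/2)[52 + √2020720] = 736.7602

Kővári–Sós–Turán: let r_1, ..., r_52 be the row sums and z = Σ r_i the total number of 1s. Each pair of columns can share at most one row with both entries 1 (else a 2×2 all-ones block appears), so Σ_i C(r_i, 2) ≤ C(99, 2) = 4851. By convexity Σ_i C(r_i, 2) ≥ 52·C(z/52, 2) = z(z − 52)/(2·52), giving z² − 52z − 52·99·98 ≤ 0 and hence z ≤ (1/2)[52 + √(2704 + 4·504504)] = (1/2)[52 + √2020720] ≈ (1/2)(52 + 1421.5203) = 736.7602.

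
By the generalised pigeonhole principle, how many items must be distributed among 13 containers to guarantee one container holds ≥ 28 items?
n = (28 − 1)·13 + 1 = 352

By the generalised pigeonhole principle, to guarantee some box contains ≥ r objects we need more than (r − 1) · k objects total. Threshold: n = (r − 1) · k + 1. With r = 28 and k = 13: n = 27 · 13 + 1 = 351 + 1 = 352. For n = 351 = 27 · 13, we can put exactly 27 objects in every box, avoiding 28 in any single one — so 352 is tight.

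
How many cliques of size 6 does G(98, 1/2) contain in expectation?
E[# K_6] = C(98, 6) · (1/2)^C(6, 2) = 1052618392 / 2^15 = 131577299/4096 ≈ 32123.364014

For each 6-subset S of vertices (there are C(98, 6) = 1052618392 such S), let X_S = 1 if S induces a K_6 (all C(6, 2) = 15 edges present). Then P(X_S = 1) = (1/2)^15 = 1/32768. By linearity of expectation, E[# K_6] = C(98, 6) · (1/2)^15 = 1052618392 / 32768 = 131577299/4096 ≈ 32123.364014.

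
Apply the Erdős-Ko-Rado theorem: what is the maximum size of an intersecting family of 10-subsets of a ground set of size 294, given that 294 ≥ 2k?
max |F| = C(293, 9) = 38740172144007620

The Erdős-Ko-Rado theorem states: for n ≥ 2k, an intersecting family of k-subsets of an n-element set has size at most C(n − 1, k − 1), with equality for 'star' families {A ⊆ [n] : |A| = k, i ∈ A} (fix an element i). For n = 294, k = 10: C(293, 9) = 38740172144007620.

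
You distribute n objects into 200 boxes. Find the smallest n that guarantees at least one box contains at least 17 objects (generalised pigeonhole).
n = (17 − 1)·200 + 1 = 3201

By the generalised pigeonhole principle, to guarantee some box contains ≥ r objects we need more than (r − 1) · k objects total. Threshold: n = (r − 1) · k + 1. With r = 17 and k = 200: n = 16 · 200 + 1 = 3200 + 1 = 3201. For n = 3200 = 16 · 200, we can put exactly 16 objects in every box, avoiding 17 in any single one — so 3201 is tight.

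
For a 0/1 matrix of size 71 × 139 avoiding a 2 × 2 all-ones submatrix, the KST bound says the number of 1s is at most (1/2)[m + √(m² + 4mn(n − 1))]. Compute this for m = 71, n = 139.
z(71, 139; 2, 2) ≤ (1/2)[71 + √(71² + 4·71·139·138)] = (1/2)[71 + √5452729] = 1203.054

Kővári–Sós–Turán: let r_1, ..., r_71 be the row sums and z = Σ r_i the total number of 1s. Each pair of columns can share at most one row with both entries 1 (else a 2×2 all-ones block appears), so Σ_i C(r_i, 2) ≤ C(139, 2) = 9591. By convexity Σ_i C(r_i, 2) ≥ 71·C(z/71, 2) = z(z − 71)/(2·71), giving z² − 71z − 71·139·138 ≤ 0 and hence z ≤ (1/2)[71 + √(5041 + 4·1361922)] = (1/2)[71 + √5452729] ≈ (1/2)(71 + 2335.1079) = 1203.054.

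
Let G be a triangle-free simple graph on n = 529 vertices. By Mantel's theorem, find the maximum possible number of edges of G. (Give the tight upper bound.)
ex(529, K_3) = ⌊529^2/4⌋ = 69960

Mantel (1907): a triangle-free graph on n vertices has at most ⌊n^2/4⌋ edges, with equality for the complete bipartite graph K_{⌊n/2⌋, ⌈n/2⌉}. For n = 529: ⌊529^2/4⌋ = ⌊279841/4⌋ = 69960. The extremal graph is K_{264, 265}, which has 264·265 = 69960 edges.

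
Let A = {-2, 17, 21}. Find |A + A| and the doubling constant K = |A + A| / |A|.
K = |A + A| / |A| = 6/3 = 2

Enumerate A + A = {a + b : a, b ∈ A}. With |A| = 3, there are |A|^2 = 9 ordered sum pairs; collecting distinct values, A + A = {-4, 15, 19, 34, 38, 42}, so |A + A| = 6. Thus K = 6/3 = 2. For comparison, the minimum possible |A + A| over all 3-element sets is 2·3 − 1 = 5 (so min K = 5/3), attained only by arithmetic progressions.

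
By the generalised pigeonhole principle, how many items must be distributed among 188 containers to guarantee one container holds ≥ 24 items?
n = (24 − 1)·188 + 1 = 4325

By the generalised pigeonhole principle, to guarantee some box contains ≥ r objects we need more than (r − 1) · k objects total. Threshold: n = (r − 1) · k + 1. With r = 24 and k = 188: n = 23 · 188 + 1 = 4324 + 1 = 4325. For n = 4324 = 23 · 188, we can put exactly 23 objects in every box, avoiding 24 in any single one — so 4325 is tight.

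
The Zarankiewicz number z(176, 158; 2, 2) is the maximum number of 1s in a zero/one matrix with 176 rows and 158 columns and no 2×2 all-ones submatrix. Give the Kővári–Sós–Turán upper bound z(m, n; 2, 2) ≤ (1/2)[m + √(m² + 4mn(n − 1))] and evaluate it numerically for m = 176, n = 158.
z(176, 158; 2, 2) ≤ (1/2)[176 + √(176² + 4·176·158·157)] = (1/2)[176 + √17494400] = 2179.3154

Kővári–Sós–Turán: let r_1, ..., r_176 be the row sums and z = Σ r_i the total number of 1s. Each pair of columns can share at most one row with both entries 1 (else a 2×2 all-ones block appears), so Σ_i C(r_i, 2) ≤ C(158, 2) = 12403. By convexity Σ_i C(r_i, 2) ≥ 176·C(z/176, 2) = z(z − 176)/(2·176), giving z² − 176z − 176·158·157 ≤ 0 and hence z ≤ (1/2)[176 + √(30976 + 4·4365856)] = (1/2)[176 + √17494400] ≈ (1/2)(176 + 4182.6308) = 2179.3154.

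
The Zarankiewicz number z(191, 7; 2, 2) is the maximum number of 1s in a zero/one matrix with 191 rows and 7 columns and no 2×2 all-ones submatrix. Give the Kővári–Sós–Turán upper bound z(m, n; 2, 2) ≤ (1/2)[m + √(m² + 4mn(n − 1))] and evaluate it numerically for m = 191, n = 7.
z(191, 7; 2, 2) ≤ (1/2)[191 + √(191² + 4·191·7·6)] = (1/2)[191 + √68569] = 226.4284

Kővári–Sós–Turán: let r_1, ..., r_191 be the row sums and z = Σ r_i the total number of 1s. Each pair of columns can share at most one row with both entries 1 (else a 2×2 all-ones block appears), so Σ_i C(r_i, 2) ≤ C(7, 2) = 21. By convexity Σ_i C(r_i, 2) ≥ 191·C(z/191, 2) = z(z − 191)/(2·191), giving z² − 191z − 191·7·6 ≤ 0 and hence z ≤ (1/2)[191 + √(36481 + 4·8022)] = (1/2)[191 + √68569] ≈ (1/2)(191 + 261.8568) = 226.4284.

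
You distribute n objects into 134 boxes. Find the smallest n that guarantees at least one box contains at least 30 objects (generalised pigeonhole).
n = (30 − 1)·134 + 1 = 3887

By the generalised pigeonhole principle, to guarantee some box contains ≥ r objects we need more than (r − 1) · k objects total. Threshold: n = (r − 1) · k + 1. With r = 30 and k = 134: n = 29 · 134 + 1 = 3886 + 1 = 3887. For n = 3886 = 29 · 134, we can put exactly 29 objects in every box, avoiding 30 in any single one — so 3887 is tight.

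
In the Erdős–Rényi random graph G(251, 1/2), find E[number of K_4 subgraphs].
E[# K_4] = C(251, 4) · (1/2)^C(4, 2) = 161455750 / 2^6 = 80727875/32 = 2522746.09375

For each 4-subset S of vertices (there are C(251, 4) = 161455750 such S), let X_S = 1 if S induces a K_4 (all C(4, 2) = 6 edges present). Then P(X_S = 1) = (1/2)^6 = 1/64. By linearity of expectation, E[# K_4] = C(251, 4) · (1/2)^6 = 161455750 / 64 = 80727875/32 = 2522746.09375.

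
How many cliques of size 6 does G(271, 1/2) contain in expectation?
E[# K_6] = C(271, 6) · (1/2)^C(6, 2) = 520331994189 / 2^15 ≈ 15879272.283600

For each 6-subset S of vertices (there are C(271, 6) = 520331994189 such S), let X_S = 1 if S induces a K_6 (all C(6, 2) = 15 edges present). Then P(X_S = 1) = (1/2)^15 = 1/32768. By linearity of expectation, E[# K_6] = C(271, 6) · (1/2)^15 = 520331994189 / 32768 ≈ 15879272.283600.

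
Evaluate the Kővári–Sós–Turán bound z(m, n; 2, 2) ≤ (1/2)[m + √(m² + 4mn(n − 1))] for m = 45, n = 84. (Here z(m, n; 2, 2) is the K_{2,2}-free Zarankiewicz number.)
z(45, 84; 2, 2) ≤ (1/2)[45 + √(45² + 4·45·84·83)] = (1/2)[45 + √1256985] = 583.0767

Kővári–Sós–Turán: let r_1, ..., r_45 be the row sums and z = Σ r_i the total number of 1s. Each pair of columns can share at most one row with both entries 1 (else a 2×2 all-ones block appears), so Σ_i C(r_i, 2) ≤ C(84, 2) = 3486. By convexity Σ_i C(r_i, 2) ≥ 45·C(z/45, 2) = z(z − 45)/(2·45), giving z² − 45z − 45·84·83 ≤ 0 and hence z ≤ (1/2)[45 + √(2025 + 4·313740)] = (1/2)[45 + √1256985] ≈ (1/2)(45 + 1121.1534) = 583.0767.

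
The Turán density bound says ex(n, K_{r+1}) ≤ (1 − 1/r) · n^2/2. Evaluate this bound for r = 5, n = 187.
Turán density bound = (4/5) · 187^2/2 = 69938/5 ≈ 13987.6

Turán's theorem: ex(n, K_{r+1}) is achieved by the complete r-partite Turán graph T(n, r) with parts as balanced as possible, and is at most (1 − 1/r) · n^2/2. For r = 5, n = 187: the density bound is (4/5) · 34969/2 = 69938/5 ≈ 13987.6. The integer-valued extremum is e(T(187, 5)) = 13987, which is strictly less than the density bound 69938/5 since 5 ∤ 187 (the parts of T(187, 5) cannot all be equal).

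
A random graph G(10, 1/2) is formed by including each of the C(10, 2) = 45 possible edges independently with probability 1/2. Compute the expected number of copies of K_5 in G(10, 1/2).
E[# K_5] = C(10, 5) · (1/2)^C(5, 2) = 252 / 2^10 = 63/256 ≈ 0.246094

For each 5-subset S of vertices (there are C(10, 5) = 252 such S), let X_S = 1 if S induces a K_5 (all C(5, 2) = 10 edges present). Then P(X_S = 1) = (1/2)^10 = 1/1024. By linearity of expectation, E[# K_5] = C(10, 5) · (1/2)^10 = 252 / 1024 = 63/256 ≈ 0.246094.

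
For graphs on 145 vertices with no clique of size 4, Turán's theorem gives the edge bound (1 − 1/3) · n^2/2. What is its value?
Turán density bound = (2/3) · 145^2/2 = 21025/3 ≈ 7008.3333

Turán's theorem: ex(n, K_{r+1}) is achieved by the complete r-partite Turán graph T(n, r) with parts as balanced as possible, and is at most (1 − 1/r) · n^2/2. For r = 3, n = 145: the density bound is (2/3) · 21025/2 = 21025/3 ≈ 7008.3333. The integer-valued extremum is e(T(145, 3)) = 7008, which is strictly less than the density bound 21025/3 since 3 ∤ 145 (the parts of T(145, 3) cannot all be equal).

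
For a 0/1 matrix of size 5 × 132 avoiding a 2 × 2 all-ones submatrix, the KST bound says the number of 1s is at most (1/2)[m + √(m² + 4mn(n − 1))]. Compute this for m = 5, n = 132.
z(5, 132; 2, 2) ≤ (1/2)[5 + √(5² + 4·5·132·131)] = (1/2)[5 + √345865] = 296.5514

Kővári–Sós–Turán: let r_1, ..., r_5 be the row sums and z = Σ r_i the total number of 1s. Each pair of columns can share at most one row with both entries 1 (else a 2×2 all-ones block appears), so Σ_i C(r_i, 2) ≤ C(132, 2) = 8646. By convexity Σ_i C(r_i, 2) ≥ 5·C(z/5, 2) = z(z − 5)/(2·5), giving z² − 5z − 5·132·131 ≤ 0 and hence z ≤ (1/2)[5 + √(25 + 4·86460)] = (1/2)[5 + √345865] ≈ (1/2)(5 + 588.1029) = 296.5514.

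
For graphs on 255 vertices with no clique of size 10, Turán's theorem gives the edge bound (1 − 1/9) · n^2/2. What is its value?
Turán density bound = (8/9) · 255^2/2 = 28900

Turán's theorem: ex(n, K_{r+1}) is achieved by the complete r-partite Turán graph T(n, r) with parts as balanced as possible, and is at most (1 − 1/r) · n^2/2. For r = 9, n = 255: the density bound is (8/9) · 65025/2 = 28900. The integer-valued extremum is e(T(255, 9)) = 28899, which is strictly less than the density bound 28900 since 9 ∤ 255 (the parts of T(255, 9) cannot all be equal).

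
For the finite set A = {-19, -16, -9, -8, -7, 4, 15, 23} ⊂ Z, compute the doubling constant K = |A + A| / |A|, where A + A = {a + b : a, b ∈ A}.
K = |A + A| / |A| = 31/8

Enumerate A + A = {a + b : a, b ∈ A}. With |A| = 8, there are |A|^2 = 64 ordered sum pairs; collecting distinct values, A + A = {-38, -35, -32, -28, -27, -26, -25, -24, -23, -18, -17, -16, -15, -14, -12, -5, -4, -3, -1, 4, 6, 7, 8, 14, 15, 16, 19, 27, 30, 38, 46}, so |A + A| = 31. Thus K = 31/8. For comparison, the minimum possible |A + A| over all 8-element sets is 2·8 − 1 = 15 (so min K = 15/8), attained only by arithmetic progressions.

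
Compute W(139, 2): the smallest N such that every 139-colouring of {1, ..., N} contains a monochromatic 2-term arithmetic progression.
W(139, 2) = 139 + 1 = 140

A 2-term AP is any pair of integers, so a monochromatic 2-AP exists iff some colour is used at least twice. With 139 colours, the colouring i ↦ i on {1, ..., 139} uses each colour once, avoiding any monochromatic pair, so W(139, 2) > 139. For {1, ..., 140}, pigeonhole forces two integers of the same colour, which form a monochromatic 2-AP. Hence W(139, 2) = 140.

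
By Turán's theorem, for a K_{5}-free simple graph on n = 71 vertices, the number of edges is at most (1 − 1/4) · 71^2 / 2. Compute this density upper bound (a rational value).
Turán density bound = (3/4) · 71^2/2 = 15123/8 ≈ 1890.375

Turán's theorem: ex(n, K_{r+1}) is achieved by the complete r-partite Turán graph T(n, r) with parts as balanced as possible, and is at most (1 − 1/r) · n^2/2. For r = 4, n = 71: the density bound is (3/4) · 5041/2 = 15123/8 ≈ 1890.375. The integer-valued extremum is e(T(71, 4)) = 1890, which is strictly less than the density bound 15123/8 since 4 ∤ 71 (the parts of T(71, 4) cannot all be equal).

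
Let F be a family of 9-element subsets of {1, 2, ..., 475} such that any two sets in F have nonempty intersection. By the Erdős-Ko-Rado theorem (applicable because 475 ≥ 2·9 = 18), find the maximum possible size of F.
max |F| = C(474, 8) = 59554598215757931

The Erdős-Ko-Rado theorem states: for n ≥ 2k, an intersecting family of k-subsets of an n-element set has size at most C(n − 1, k − 1), with equality for 'star' families {A ⊆ [n] : |A| = k, i ∈ A} (fix an element i). For n = 475, k = 9: C(474, 8) = 59554598215757931.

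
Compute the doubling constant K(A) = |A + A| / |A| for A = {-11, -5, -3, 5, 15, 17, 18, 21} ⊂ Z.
K = |A + A| / |A| = 31/8

Enumerate A + A = {a + b : a, b ∈ A}. With |A| = 8, there are |A|^2 = 64 ordered sum pairs; collecting distinct values, A + A = {-22, -16, -14, -10, -8, -6, 0, 2, 4, 6, 7, 10, 12, 13, 14, 15, 16, 18, 20, 22, 23, 26, 30, 32, 33, 34, 35, 36, 38, 39, 42}, so |A + A| = 31. Thus K = 31/8. For comparison, the minimum possible |A + A| over all 8-element sets is 2·8 − 1 = 15 (so min K = 15/8), attained only by arithmetic progressions.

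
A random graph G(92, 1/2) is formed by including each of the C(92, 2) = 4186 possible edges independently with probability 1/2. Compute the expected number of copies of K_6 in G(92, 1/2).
E[# K_6] = C(92, 6) · (1/2)^C(6, 2) = 713068356 / 2^15 = 178267089/8192 ≈ 21761.119263

For each 6-subset S of vertices (there are C(92, 6) = 713068356 such S), let X_S = 1 if S induces a K_6 (all C(6, 2) = 15 edges present). Then P(X_S = 1) = (1/2)^15 = 1/32768. By linearity of expectation, E[# K_6] = C(92, 6) · (1/2)^15 = 713068356 / 32768 = 178267089/8192 ≈ 21761.119263.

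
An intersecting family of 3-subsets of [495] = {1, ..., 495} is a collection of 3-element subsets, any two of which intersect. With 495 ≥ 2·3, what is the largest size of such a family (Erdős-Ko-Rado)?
max |F| = C(494, 2) = 121771

The Erdős-Ko-Rado theorem states: for n ≥ 2k, an intersecting family of k-subsets of an n-element set has size at most C(n − 1, k − 1), with equality for 'star' families {A ⊆ [n] : |A| = k, i ∈ A} (fix an element i). For n = 495, k = 3: C(494, 2) = 121771.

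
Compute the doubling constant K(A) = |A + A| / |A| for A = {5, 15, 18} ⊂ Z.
K = |A + A| / |A| = 6/3 = 2

Enumerate A + A = {a + b : a, b ∈ A}. With |A| = 3, there are |A|^2 = 9 ordered sum pairs; collecting distinct values, A + A = {10, 20, 23, 30, 33, 36}, so |A + A| = 6. Thus K = 6/3 = 2. For comparison, the minimum possible |A + A| over all 3-element sets is 2·3 − 1 = 5 (so min K = 5/3), attained only by arithmetic progressions.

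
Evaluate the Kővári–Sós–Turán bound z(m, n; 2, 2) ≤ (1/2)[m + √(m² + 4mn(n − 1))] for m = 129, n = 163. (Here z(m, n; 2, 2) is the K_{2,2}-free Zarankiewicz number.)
z(129, 163; 2, 2) ≤ (1/2)[129 + √(129² + 4·129·163·162)] = (1/2)[129 + √13642137] = 1911.2632

Kővári–Sós–Turán: let r_1, ..., r_129 be the row sums and z = Σ r_i the total number of 1s. Each pair of columns can share at most one row with both entries 1 (else a 2×2 all-ones block appears), so Σ_i C(r_i, 2) ≤ C(163, 2) = 13203. By convexity Σ_i C(r_i, 2) ≥ 129·C(z/129, 2) = z(z − 129)/(2·129), giving z² − 129z − 129·163·162 ≤ 0 and hence z ≤ (1/2)[129 + √(16641 + 4·3406374)] = (1/2)[129 + √13642137] ≈ (1/2)(129 + 3693.5264) = 1911.2632.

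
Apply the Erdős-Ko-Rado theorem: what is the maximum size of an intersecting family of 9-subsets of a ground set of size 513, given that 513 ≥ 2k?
max |F| = C(512, 8) = 110859231254749120

Erdős-Ko-Rado (1961): when n ≥ 2k, max |F| = C(n−1, k−1). The bound is attained by the star {A : i ∈ A} for any fixed i ∈ [n]. Here C(513−1, 9−1) = C(512, 8) = 110859231254749120.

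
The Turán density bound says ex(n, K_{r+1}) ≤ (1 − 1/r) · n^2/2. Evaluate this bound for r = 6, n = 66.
Turán density bound = (5/6) · 66^2/2 = 1815

Turán's theorem: ex(n, K_{r+1}) is achieved by the complete r-partite Turán graph T(n, r) with parts as balanced as possible, and is at most (1 − 1/r) · n^2/2. For r = 6, n = 66: the density bound is (5/6) · 4356/2 = 1815. Since 6 ∣ 66, the Turán graph T(66, 6) has parts of equal size 11, and its edge count e(T(66, 6)) = 1815 attains the density bound exactly.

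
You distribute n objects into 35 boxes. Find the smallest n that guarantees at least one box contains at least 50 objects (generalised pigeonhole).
n = (50 − 1)·35 + 1 = 1716

By the generalised pigeonhole principle, to guarantee some box contains ≥ r objects we need more than (r − 1) · k objects total. Threshold: n = (r − 1) · k + 1. With r = 50 and k = 35: n = 49 · 35 + 1 = 1715 + 1 = 1716. For n = 1715 = 49 · 35, we can put exactly 49 objects in every box, avoiding 50 in any single one — so 1716 is tight.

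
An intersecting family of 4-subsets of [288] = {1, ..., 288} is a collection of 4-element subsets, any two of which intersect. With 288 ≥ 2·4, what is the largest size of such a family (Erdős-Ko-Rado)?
max |F| = C(287, 3) = 3898895

The Erdős-Ko-Rado theorem states: for n ≥ 2k, an intersecting family of k-subsets of an n-element set has size at most C(n − 1, k − 1), with equality for 'star' families {A ⊆ [n] : |A| = k, i ∈ A} (fix an element i). For n = 288, k = 4: C(287, 3) = 3898895.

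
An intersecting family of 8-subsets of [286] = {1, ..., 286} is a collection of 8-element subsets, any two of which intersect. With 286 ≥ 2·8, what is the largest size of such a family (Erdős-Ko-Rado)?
max |F| = C(285, 7) = 28134341971020

Erdős-Ko-Rado (1961): when n ≥ 2k, max |F| = C(n−1, k−1). The bound is attained by the star {A : i ∈ A} for any fixed i ∈ [n]. Here C(286−1, 8−1) = C(285, 7) = 28134341971020.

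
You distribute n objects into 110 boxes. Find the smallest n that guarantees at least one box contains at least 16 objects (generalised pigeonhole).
n = (16 − 1)·110 + 1 = 1651

By the generalised pigeonhole principle, to guarantee some box contains ≥ r objects we need more than (r − 1) · k objects total. Threshold: n = (r − 1) · k + 1. With r = 16 and k = 110: n = 15 · 110 + 1 = 1650 + 1 = 1651. For n = 1650 = 15 · 110, we can put exactly 15 objects in every box, avoiding 16 in any single one — so 1651 is tight.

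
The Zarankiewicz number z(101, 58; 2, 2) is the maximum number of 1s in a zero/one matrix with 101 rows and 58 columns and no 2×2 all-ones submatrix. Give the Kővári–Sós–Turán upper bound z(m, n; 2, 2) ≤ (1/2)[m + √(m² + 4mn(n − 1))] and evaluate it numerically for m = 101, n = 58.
z(101, 58; 2, 2) ≤ (1/2)[101 + √(101² + 4·101·58·57)] = (1/2)[101 + √1345825] = 630.5485

Kővári–Sós–Turán: let r_1, ..., r_101 be the row sums and z = Σ r_i the total number of 1s. Each pair of columns can share at most one row with both entries 1 (else a 2×2 all-ones block appears), so Σ_i C(r_i, 2) ≤ C(58, 2) = 1653. By convexity Σ_i C(r_i, 2) ≥ 101·C(z/101, 2) = z(z − 101)/(2·101), giving z² − 101z − 101·58·57 ≤ 0 and hence z ≤ (1/2)[101 + √(10201 + 4·333906)] = (1/2)[101 + √1345825] ≈ (1/2)(101 + 1160.097) = 630.5485.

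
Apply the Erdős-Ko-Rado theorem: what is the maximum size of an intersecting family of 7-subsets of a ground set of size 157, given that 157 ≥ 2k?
max |F| = C(156, 6) = 18161699556

Erdős-Ko-Rado (1961): when n ≥ 2k, max |F| = C(n−1, k−1). The bound is attained by the star {A : i ∈ A} for any fixed i ∈ [n]. Here C(157−1, 7−1) = C(156, 6) = 18161699556.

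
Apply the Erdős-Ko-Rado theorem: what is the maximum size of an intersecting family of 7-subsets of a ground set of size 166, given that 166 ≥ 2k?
max |F| = C(165, 6) = 25564880880

The Erdős-Ko-Rado theorem states: for n ≥ 2k, an intersecting family of k-subsets of an n-element set has size at most C(n − 1, k − 1), with equality for 'star' families {A ⊆ [n] : |A| = k, i ∈ A} (fix an element i). For n = 166, k = 7: C(165, 6) = 25564880880.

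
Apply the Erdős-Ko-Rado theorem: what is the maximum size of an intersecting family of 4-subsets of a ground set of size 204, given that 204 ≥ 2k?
max |F| = C(203, 3) = 1373701

The Erdős-Ko-Rado theorem states: for n ≥ 2k, an intersecting family of k-subsets of an n-element set has size at most C(n − 1, k − 1), with equality for 'star' families {A ⊆ [n] : |A| = k, i ∈ A} (fix an element i). For n = 204, k = 4: C(203, 3) = 1373701.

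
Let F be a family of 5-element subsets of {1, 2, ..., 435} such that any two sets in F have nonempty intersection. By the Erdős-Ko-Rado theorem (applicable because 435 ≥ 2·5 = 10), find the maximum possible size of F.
max |F| = C(434, 4) = 1457898876

The Erdős-Ko-Rado theorem states: for n ≥ 2k, an intersecting family of k-subsets of an n-element set has size at most C(n − 1, k − 1), with equality for 'star' families {A ⊆ [n] : |A| = k, i ∈ A} (fix an element i). For n = 435, k = 5: C(434, 4) = 1457898876.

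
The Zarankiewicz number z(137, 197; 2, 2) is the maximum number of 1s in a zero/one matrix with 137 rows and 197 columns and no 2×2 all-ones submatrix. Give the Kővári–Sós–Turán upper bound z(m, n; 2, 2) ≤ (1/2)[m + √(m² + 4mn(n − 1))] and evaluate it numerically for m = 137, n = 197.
z(137, 197; 2, 2) ≤ (1/2)[137 + √(137² + 4·137·197·196)] = (1/2)[137 + √21178145] = 2369.4859

Kővári–Sós–Turán: let r_1, ..., r_137 be the row sums and z = Σ r_i the total number of 1s. Each pair of columns can share at most one row with both entries 1 (else a 2×2 all-ones block appears), so Σ_i C(r_i, 2) ≤ C(197, 2) = 19306. By convexity Σ_i C(r_i, 2) ≥ 137·C(z/137, 2) = z(z − 137)/(2·137), giving z² − 137z − 137·197·196 ≤ 0 and hence z ≤ (1/2)[137 + √(18769 + 4·5289844)] = (1/2)[137 + √21178145] ≈ (1/2)(137 + 4601.9719) = 2369.4859.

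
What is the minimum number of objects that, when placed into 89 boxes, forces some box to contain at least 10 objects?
n = (10 − 1)·89 + 1 = 802

By the generalised pigeonhole principle, to guarantee some box contains ≥ r objects we need more than (r − 1) · k objects total. Threshold: n = (r − 1) · k + 1. With r = 10 and k = 89: n = 9 · 89 + 1 = 801 + 1 = 802. For n = 801 = 9 · 89, we can put exactly 9 objects in every box, avoiding 10 in any single one — so 802 is tight.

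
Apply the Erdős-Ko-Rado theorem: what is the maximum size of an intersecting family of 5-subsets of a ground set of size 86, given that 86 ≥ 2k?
max |F| = C(85, 4) = 2024785

The Erdős-Ko-Rado theorem states: for n ≥ 2k, an intersecting family of k-subsets of an n-element set has size at most C(n − 1, k − 1), with equality for 'star' families {A ⊆ [n] : |A| = k, i ∈ A} (fix an element i). For n = 86, k = 5: C(85, 4) = 2024785.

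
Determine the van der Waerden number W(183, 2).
W(183, 2) = 183 + 1 = 184

A 2-term AP is any pair of integers, so a monochromatic 2-AP exists iff some colour is used at least twice. With 183 colours, the colouring i ↦ i on {1, ..., 183} uses each colour once, avoiding any monochromatic pair, so W(183, 2) > 183. For {1, ..., 184}, pigeonhole forces two integers of the same colour, which form a monochromatic 2-AP. Hence W(183, 2) = 184.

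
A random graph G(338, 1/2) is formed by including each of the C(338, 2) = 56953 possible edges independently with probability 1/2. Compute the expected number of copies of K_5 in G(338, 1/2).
E[# K_5] = C(338, 5) · (1/2)^C(5, 2) = 35685838552 / 2^10 = 4460729819/128 = 34849451.7109375

For each 5-subset S of vertices (there are C(338, 5) = 35685838552 such S), let X_S = 1 if S induces a K_5 (all C(5, 2) = 10 edges present). Then P(X_S = 1) = (1/2)^10 = 1/1024. By linearity of expectation, E[# K_5] = C(338, 5) · (1/2)^10 = 35685838552 / 1024 = 4460729819/128 = 34849451.7109375.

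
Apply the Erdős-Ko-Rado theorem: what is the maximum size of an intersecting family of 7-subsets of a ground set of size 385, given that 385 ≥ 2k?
max |F| = C(384, 6) = 4281625192384

The Erdős-Ko-Rado theorem states: for n ≥ 2k, an intersecting family of k-subsets of an n-element set has size at most C(n − 1, k − 1), with equality for 'star' families {A ⊆ [n] : |A| = k, i ∈ A} (fix an element i). For n = 385, k = 7: C(384, 6) = 4281625192384.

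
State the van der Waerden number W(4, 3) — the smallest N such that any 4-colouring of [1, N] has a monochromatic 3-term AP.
W(4, 3) = 76

W(4, 3) = 76. The lower bound W(4, 3) > 75 comes from an explicit good 4-colouring of [1, 75]; the upper bound W(4, 3) ≤ 76 was verified by exhaustive search over 4-colourings of [1, 76].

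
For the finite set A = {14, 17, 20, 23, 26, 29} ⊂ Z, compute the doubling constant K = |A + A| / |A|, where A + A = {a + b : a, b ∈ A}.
K = |A + A| / |A| = 11/6

Enumerate A + A = {a + b : a, b ∈ A}. With |A| = 6, there are |A|^2 = 36 ordered sum pairs; collecting distinct values, A + A = {28, 31, 34, 37, 40, 43, 46, 49, 52, 55, 58}, so |A + A| = 11. Thus K = 11/6. Here |A + A| = 2|A| − 1 = 11, the minimum possible — so K = 11/6 is minimal, which holds iff A is an arithmetic progression.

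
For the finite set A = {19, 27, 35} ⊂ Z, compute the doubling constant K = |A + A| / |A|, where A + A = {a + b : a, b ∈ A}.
K = |A + A| / |A| = 5/3

Enumerate A + A = {a + b : a, b ∈ A}. With |A| = 3, there are |A|^2 = 9 ordered sum pairs; collecting distinct values, A + A = {38, 46, 54, 62, 70}, so |A + A| = 5. Thus K = 5/3. Here |A + A| = 2|A| − 1 = 5, the minimum possible — so K = 5/3 is minimal, which holds iff A is an arithmetic progression.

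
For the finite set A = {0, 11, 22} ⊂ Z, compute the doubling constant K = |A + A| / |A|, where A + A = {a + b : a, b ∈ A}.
K = |A + A| / |A| = 5/3

Enumerate A + A = {a + b : a, b ∈ A}. With |A| = 3, there are |A|^2 = 9 ordered sum pairs; collecting distinct values, A + A = {0, 11, 22, 33, 44}, so |A + A| = 5. Thus K = 5/3. Here |A + A| = 2|A| − 1 = 5, the minimum possible — so K = 5/3 is minimal, which holds iff A is an arithmetic progression.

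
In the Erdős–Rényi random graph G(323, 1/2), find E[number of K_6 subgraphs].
E[# K_6] = C(323, 6) · (1/2)^C(6, 2) = 1505215602352 / 2^15 = 94075975147/2048 ≈ 45935534.739746

For each 6-subset S of vertices (there are C(323, 6) = 1505215602352 such S), let X_S = 1 if S induces a K_6 (all C(6, 2) = 15 edges present). Then P(X_S = 1) = (1/2)^15 = 1/32768. By linearity of expectation, E[# K_6] = C(323, 6) · (1/2)^15 = 1505215602352 / 32768 = 94075975147/2048 ≈ 45935534.739746.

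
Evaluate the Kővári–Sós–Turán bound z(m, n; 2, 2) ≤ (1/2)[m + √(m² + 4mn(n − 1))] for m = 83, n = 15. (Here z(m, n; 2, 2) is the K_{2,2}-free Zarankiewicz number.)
z(83, 15; 2, 2) ≤ (1/2)[83 + √(83² + 4·83·15·14)] = (1/2)[83 + √76609] = 179.8917

Kővári–Sós–Turán: let r_1, ..., r_83 be the row sums and z = Σ r_i the total number of 1s. Each pair of columns can share at most one row with both entries 1 (else a 2×2 all-ones block appears), so Σ_i C(r_i, 2) ≤ C(15, 2) = 105. By convexity Σ_i C(r_i, 2) ≥ 83·C(z/83, 2) = z(z − 83)/(2·83), giving z² − 83z − 83·15·14 ≤ 0 and hence z ≤ (1/2)[83 + √(6889 + 4·17430)] = (1/2)[83 + √76609] ≈ (1/2)(83 + 276.7833) = 179.8917.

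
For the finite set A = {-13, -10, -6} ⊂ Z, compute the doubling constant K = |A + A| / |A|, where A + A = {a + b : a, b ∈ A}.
K = |A + A| / |A| = 6/3 = 2

Enumerate A + A = {a + b : a, b ∈ A}. With |A| = 3, there are |A|^2 = 9 ordered sum pairs; collecting distinct values, A + A = {-26, -23, -20, -19, -16, -12}, so |A + A| = 6. Thus K = 6/3 = 2. For comparison, the minimum possible |A + A| over all 3-element sets is 2·3 − 1 = 5 (so min K = 5/3), attained only by arithmetic progressions.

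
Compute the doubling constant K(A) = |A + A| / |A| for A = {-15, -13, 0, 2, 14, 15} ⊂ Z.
K = |A + A| / |A| = 18/6 = 3

Enumerate A + A = {a + b : a, b ∈ A}. With |A| = 6, there are |A|^2 = 36 ordered sum pairs; collecting distinct values, A + A = {-30, -28, -26, -15, -13, -11, -1, 0, 1, 2, 4, 14, 15, 16, 17, 28, 29, 30}, so |A + A| = 18. Thus K = 18/6 = 3. For comparison, the minimum possible |A + A| over all 6-element sets is 2·6 − 1 = 11 (so min K = 11/6), attained only by arithmetic progressions.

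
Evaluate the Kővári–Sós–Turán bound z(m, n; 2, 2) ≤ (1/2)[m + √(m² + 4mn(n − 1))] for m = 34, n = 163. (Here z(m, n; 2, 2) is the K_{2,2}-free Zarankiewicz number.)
z(34, 163; 2, 2) ≤ (1/2)[34 + √(34² + 4·34·163·162)] = (1/2)[34 + √3592372] = 964.6777

Kővári–Sós–Turán: let r_1, ..., r_34 be the row sums and z = Σ r_i the total number of 1s. Each pair of columns can share at most one row with both entries 1 (else a 2×2 all-ones block appears), so Σ_i C(r_i, 2) ≤ C(163, 2) = 13203. By convexity Σ_i C(r_i, 2) ≥ 34·C(z/34, 2) = z(z − 34)/(2·34), giving z² − 34z − 34·163·162 ≤ 0 and hence z ≤ (1/2)[34 + √(1156 + 4·897804)] = (1/2)[34 + √3592372] ≈ (1/2)(34 + 1895.3554) = 964.6777.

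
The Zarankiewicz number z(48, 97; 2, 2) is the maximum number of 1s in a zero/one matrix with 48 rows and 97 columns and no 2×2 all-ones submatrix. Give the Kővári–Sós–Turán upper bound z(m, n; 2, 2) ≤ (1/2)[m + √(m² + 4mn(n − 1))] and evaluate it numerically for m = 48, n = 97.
z(48, 97; 2, 2) ≤ (1/2)[48 + √(48² + 4·48·97·96)] = (1/2)[48 + √1790208] = 692.9933

Kővári–Sós–Turán: let r_1, ..., r_48 be the row sums and z = Σ r_i the total number of 1s. Each pair of columns can share at most one row with both entries 1 (else a 2×2 all-ones block appears), so Σ_i C(r_i, 2) ≤ C(97, 2) = 4656. By convexity Σ_i C(r_i, 2) ≥ 48·C(z/48, 2) = z(z − 48)/(2·48), giving z² − 48z − 48·97·96 ≤ 0 and hence z ≤ (1/2)[48 + √(2304 + 4·446976)] = (1/2)[48 + √1790208] ≈ (1/2)(48 + 1337.9865) = 692.9933.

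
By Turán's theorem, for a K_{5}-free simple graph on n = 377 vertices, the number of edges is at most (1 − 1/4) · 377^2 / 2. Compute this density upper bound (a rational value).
Turán density bound = (3/4) · 377^2/2 = 426387/8 ≈ 53298.375

Turán's theorem: ex(n, K_{r+1}) is achieved by the complete r-partite Turán graph T(n, r) with parts as balanced as possible, and is at most (1 − 1/r) · n^2/2. For r = 4, n = 377: the density bound is (3/4) · 142129/2 = 426387/8 ≈ 53298.375. The integer-valued extremum is e(T(377, 4)) = 53298, which is strictly less than the density bound 426387/8 since 4 ∤ 377 (the parts of T(377, 4) cannot all be equal).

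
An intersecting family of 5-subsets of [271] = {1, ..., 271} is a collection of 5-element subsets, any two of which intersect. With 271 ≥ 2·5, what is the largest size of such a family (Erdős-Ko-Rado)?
max |F| = C(270, 4) = 216546345

Erdős-Ko-Rado (1961): when n ≥ 2k, max |F| = C(n−1, k−1). The bound is attained by the star {A : i ∈ A} for any fixed i ∈ [n]. Here C(271−1, 5−1) = C(270, 4) = 216546345.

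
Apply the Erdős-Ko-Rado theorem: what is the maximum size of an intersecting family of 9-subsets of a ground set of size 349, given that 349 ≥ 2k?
max |F| = C(348, 8) = 4919448708164529

Erdős-Ko-Rado (1961): when n ≥ 2k, max |F| = C(n−1, k−1). The bound is attained by the star {A : i ∈ A} for any fixed i ∈ [n]. Here C(349−1, 9−1) = C(348, 8) = 4919448708164529.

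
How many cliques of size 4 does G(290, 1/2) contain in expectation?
E[# K_4] = C(290, 4) · (1/2)^C(4, 2) = 288641640 / 2^6 = 36080205/8 = 4510025.625

For each 4-subset S of vertices (there are C(290, 4) = 288641640 such S), let X_S = 1 if S induces a K_4 (all C(4, 2) = 6 edges present). Then P(X_S = 1) = (1/2)^6 = 1/64. By linearity of expectation, E[# K_4] = C(290, 4) · (1/2)^6 = 288641640 / 64 = 36080205/8 = 4510025.625.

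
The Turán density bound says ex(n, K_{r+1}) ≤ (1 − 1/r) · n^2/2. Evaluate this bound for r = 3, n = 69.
Turán density bound = (2/3) · 69^2/2 = 1587

Turán's theorem: ex(n, K_{r+1}) is achieved by the complete r-partite Turán graph T(n, r) with parts as balanced as possible, and is at most (1 − 1/r) · n^2/2. For r = 3, n = 69: the density bound is (2/3) · 4761/2 = 1587. Since 3 ∣ 69, the Turán graph T(69, 3) has parts of equal size 23, and its edge count e(T(69, 3)) = 1587 attains the density bound exactly.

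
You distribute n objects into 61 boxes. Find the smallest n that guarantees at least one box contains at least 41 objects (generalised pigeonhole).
n = (41 − 1)·61 + 1 = 2441

By the generalised pigeonhole principle, to guarantee some box contains ≥ r objects we need more than (r − 1) · k objects total. Threshold: n = (r − 1) · k + 1. With r = 41 and k = 61: n = 40 · 61 + 1 = 2440 + 1 = 2441. For n = 2440 = 40 · 61, we can put exactly 40 objects in every box, avoiding 41 in any single one — so 2441 is tight.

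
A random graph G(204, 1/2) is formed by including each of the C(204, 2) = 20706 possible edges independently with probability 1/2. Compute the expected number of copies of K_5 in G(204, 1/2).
E[# K_5] = C(204, 5) · (1/2)^C(5, 2) = 2802350040 / 2^10 = 350293755/128 = 2736669.9609375

For each 5-subset S of vertices (there are C(204, 5) = 2802350040 such S), let X_S = 1 if S induces a K_5 (all C(5, 2) = 10 edges present). Then P(X_S = 1) = (1/2)^10 = 1/1024. By linearity of expectation, E[# K_5] = C(204, 5) · (1/2)^10 = 2802350040 / 1024 = 350293755/128 = 2736669.9609375.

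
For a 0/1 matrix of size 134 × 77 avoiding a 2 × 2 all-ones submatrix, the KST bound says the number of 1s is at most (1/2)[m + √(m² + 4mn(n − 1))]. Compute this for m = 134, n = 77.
z(134, 77; 2, 2) ≤ (1/2)[134 + √(134² + 4·134·77·76)] = (1/2)[134 + √3154628] = 955.0636

Kővári–Sós–Turán: let r_1, ..., r_134 be the row sums and z = Σ r_i the total number of 1s. Each pair of columns can share at most one row with both entries 1 (else a 2×2 all-ones block appears), so Σ_i C(r_i, 2) ≤ C(77, 2) = 2926. By convexity Σ_i C(r_i, 2) ≥ 134·C(z/134, 2) = z(z − 134)/(2·134), giving z² − 134z − 134·77·76 ≤ 0 and hence z ≤ (1/2)[134 + √(17956 + 4·784168)] = (1/2)[134 + √3154628] ≈ (1/2)(134 + 1776.1272) = 955.0636.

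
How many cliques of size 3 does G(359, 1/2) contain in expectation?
E[# K_3] = C(359, 3) · (1/2)^C(3, 2) = 7647059 / 2^3 = 955882.375

For each 3-subset S of vertices (there are C(359, 3) = 7647059 such S), let X_S = 1 if S induces a K_3 (all C(3, 2) = 3 edges present). Then P(X_S = 1) = (1/2)^3 = 1/8. By linearity of expectation, E[# K_3] = C(359, 3) · (1/2)^3 = 7647059 / 8 = 955882.375.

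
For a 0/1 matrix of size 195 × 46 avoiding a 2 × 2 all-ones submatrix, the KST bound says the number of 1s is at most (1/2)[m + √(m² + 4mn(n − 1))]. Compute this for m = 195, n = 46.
z(195, 46; 2, 2) ≤ (1/2)[195 + √(195² + 4·195·46·45)] = (1/2)[195 + √1652625] = 740.2723

Kővári–Sós–Turán: let r_1, ..., r_195 be the row sums and z = Σ r_i the total number of 1s. Each pair of columns can share at most one row with both entries 1 (else a 2×2 all-ones block appears), so Σ_i C(r_i, 2) ≤ C(46, 2) = 1035. By convexity Σ_i C(r_i, 2) ≥ 195·C(z/195, 2) = z(z − 195)/(2·195), giving z² − 195z − 195·46·45 ≤ 0 and hence z ≤ (1/2)[195 + √(38025 + 4·403650)] = (1/2)[195 + √1652625] ≈ (1/2)(195 + 1285.5446) = 740.2723.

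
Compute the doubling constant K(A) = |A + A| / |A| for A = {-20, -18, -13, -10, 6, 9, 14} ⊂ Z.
K = |A + A| / |A| = 26/7

Enumerate A + A = {a + b : a, b ∈ A}. With |A| = 7, there are |A|^2 = 49 ordered sum pairs; collecting distinct values, A + A = {-40, -38, -36, -33, -31, -30, -28, -26, -23, -20, -14, -12, -11, -9, -7, -6, -4, -1, 1, 4, 12, 15, 18, 20, 23, 28}, so |A + A| = 26. Thus K = 26/7. For comparison, the minimum possible |A + A| over all 7-element sets is 2·7 − 1 = 13 (so min K = 13/7), attained only by arithmetic progressions.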